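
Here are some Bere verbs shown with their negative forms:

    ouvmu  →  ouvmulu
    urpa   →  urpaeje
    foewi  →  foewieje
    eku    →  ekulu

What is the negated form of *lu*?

lulu

The pattern is rounding harmony: -lu when the last vowel of the stem is a rounded vowel (*ouvmu*, *eku*); -eje when the last vowel of the stem is an unrounded vowel (*urpa*, *foewi*).
Since the last vowel of *lu* is /u/ (a rounded vowel), it takes -lu, giving *lulu*.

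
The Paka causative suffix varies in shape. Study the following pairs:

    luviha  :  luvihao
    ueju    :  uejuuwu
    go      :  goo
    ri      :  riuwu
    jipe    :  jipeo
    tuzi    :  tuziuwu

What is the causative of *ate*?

Looking at the last vowel of each stem: -uwu when the last vowel of the stem is a high vowel (*ueju*, *ri*, *tuzi*); -o when the last vowel of the stem is a non-high vowel (*luviha*, *go*, *jipe*).
The last vowel of *ate* is /e/, which is a non-high vowel, so the suffix is -o, giving *ateo*.

ateo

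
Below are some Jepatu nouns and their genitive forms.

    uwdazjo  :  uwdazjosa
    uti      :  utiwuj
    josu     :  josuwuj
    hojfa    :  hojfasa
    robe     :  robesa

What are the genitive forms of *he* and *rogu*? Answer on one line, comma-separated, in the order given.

Looking at the last vowel of each stem: -wuj when the last vowel of the stem is a high vowel (*uti*, *josu*); -sa when the last vowel of the stem is a non-high vowel (*uwdazjo*, *hojfa*, *robe*).
Since the last vowel of *he* is /e/ (a non-high vowel), it takes -sa, giving *hesa*.
*rogu*: last vowel = /u/, a high vowel → -wuj → *roguwuj*.

hesa, roguwuj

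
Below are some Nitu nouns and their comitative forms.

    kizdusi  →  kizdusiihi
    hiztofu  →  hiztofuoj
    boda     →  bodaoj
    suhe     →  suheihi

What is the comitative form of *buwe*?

Looking at the last vowel of each stem: -ihi when the last vowel of the stem is a front vowel (*kizdusi*, *suhe*); -oj when the last vowel of the stem is a back vowel (*hiztofu*, *boda*).
Since the last vowel of *buwe* is /e/ (a front vowel), it takes -ihi, giving *buweihi*.

buweihi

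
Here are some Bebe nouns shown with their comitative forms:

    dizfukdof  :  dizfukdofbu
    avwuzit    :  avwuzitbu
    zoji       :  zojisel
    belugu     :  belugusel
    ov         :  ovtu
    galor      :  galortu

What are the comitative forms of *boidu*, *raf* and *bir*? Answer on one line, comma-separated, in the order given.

boidusel, rafbu, birtu

The pattern is voicing of the final sound: -bu when the stem ends in a voiceless consonant (*dizfukdof*, *avwuzit*); -tu when the stem ends in a voiced consonant (*ov*, *galor*); -sel when the stem ends in a vowel (*zoji*, *belugu*).
The final sound of *boidu* is /u/, which is a vowel, so the suffix is -sel, giving *boidusel*.
*raf*: final sound = /f/, a voiceless consonant → -bu → *rafbu*.
Since the final sound of *bir* is /r/ (a voiced consonant), it takes -tu, giving *birtu*.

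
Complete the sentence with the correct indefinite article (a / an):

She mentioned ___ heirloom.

The indefinite article is chosen by the initial *sound* of the following word, not its spelling.
*heirloom* begins with the sound /ɛ/ (silent h) — a vowel sound.
So the article is *an*: She mentioned an heirloom.

an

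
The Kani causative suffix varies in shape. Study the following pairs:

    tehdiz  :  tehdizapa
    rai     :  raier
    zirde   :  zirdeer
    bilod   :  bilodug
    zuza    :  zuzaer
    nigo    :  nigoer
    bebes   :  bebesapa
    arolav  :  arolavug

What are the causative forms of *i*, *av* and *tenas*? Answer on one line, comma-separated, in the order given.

The alternation tracks the final sound of the stem — -apa when the stem ends in a sibilant (*tehdiz*, *bebes*); -ug when the stem ends in a non-sibilant consonant (*bilod*, *arolav*); -er when the stem ends in a vowel (*rai*, *zirde*, *zuza*, *nigo*).
Since the final sound of *i* is /i/ (a vowel), it takes -er, giving *ier*.
The final sound of *av* is /v/, which is a non-sibilant consonant, so the suffix is -ug, giving *avug*.
*tenas* — final sound /s/ (a sibilant) → -apa → *tenasapa*.

ier, avug, tenasapa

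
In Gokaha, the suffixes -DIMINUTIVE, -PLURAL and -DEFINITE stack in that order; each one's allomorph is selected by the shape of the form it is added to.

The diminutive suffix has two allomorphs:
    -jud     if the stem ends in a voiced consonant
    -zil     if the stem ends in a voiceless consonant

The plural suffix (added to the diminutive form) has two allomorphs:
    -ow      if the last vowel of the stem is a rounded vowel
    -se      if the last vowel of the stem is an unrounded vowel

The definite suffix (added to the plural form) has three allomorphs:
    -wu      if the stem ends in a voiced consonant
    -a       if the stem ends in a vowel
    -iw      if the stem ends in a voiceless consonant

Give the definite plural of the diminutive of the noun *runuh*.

runuhzilsea

*runuh*: final consonant = /h/, voiceless → -zil → *runuhzil*.
Since the last vowel of the diminutive form *runuhzil* is /i/ (an unrounded vowel), it takes -se, giving *runuhzilse*.
The plural form *runuhzilse*: final sound = /e/, a vowel → -a → *runuhzilsea*.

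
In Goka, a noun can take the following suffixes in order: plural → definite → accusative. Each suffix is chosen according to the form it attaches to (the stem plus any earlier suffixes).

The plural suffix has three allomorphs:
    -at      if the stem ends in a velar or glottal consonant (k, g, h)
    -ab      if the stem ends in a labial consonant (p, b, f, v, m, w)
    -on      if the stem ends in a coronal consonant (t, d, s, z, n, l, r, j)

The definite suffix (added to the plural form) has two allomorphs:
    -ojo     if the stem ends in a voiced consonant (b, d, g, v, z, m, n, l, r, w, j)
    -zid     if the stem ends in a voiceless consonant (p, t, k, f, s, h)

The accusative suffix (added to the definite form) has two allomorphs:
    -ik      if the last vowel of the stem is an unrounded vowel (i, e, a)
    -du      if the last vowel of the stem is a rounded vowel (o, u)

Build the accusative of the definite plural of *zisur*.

zisuronojodu

The final consonant of *zisur* is /r/, which is coronal, so the plural suffix is -on, giving *zisuron*.
The final consonant of the plural form *zisuron* is /n/, which is voiced, so the definite suffix is -ojo, giving *zisuronojo*.
Since the last vowel of the definite form *zisuronojo* is /o/ (a rounded vowel), it takes -du, giving *zisuronojodu*.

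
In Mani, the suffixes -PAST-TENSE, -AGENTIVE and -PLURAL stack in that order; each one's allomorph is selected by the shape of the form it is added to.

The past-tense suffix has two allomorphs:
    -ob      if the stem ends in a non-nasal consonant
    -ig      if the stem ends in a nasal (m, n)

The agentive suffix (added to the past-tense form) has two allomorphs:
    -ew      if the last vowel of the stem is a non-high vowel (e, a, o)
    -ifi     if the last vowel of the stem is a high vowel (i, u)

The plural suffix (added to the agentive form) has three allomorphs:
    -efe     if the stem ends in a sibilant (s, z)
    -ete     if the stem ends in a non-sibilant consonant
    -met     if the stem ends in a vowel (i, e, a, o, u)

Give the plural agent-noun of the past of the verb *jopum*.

The final consonant of *jopum* is /m/, which is a nasal, so the past-tense suffix is -ig, giving *jopumig*.
The past-tense form *jopumig*: last vowel = /i/, a high vowel → -ifi → *jopumigifi*.
The agentive form *jopumigifi* — final sound /i/ (a vowel) → -met → *jopumigifimet*.

jopumigifimet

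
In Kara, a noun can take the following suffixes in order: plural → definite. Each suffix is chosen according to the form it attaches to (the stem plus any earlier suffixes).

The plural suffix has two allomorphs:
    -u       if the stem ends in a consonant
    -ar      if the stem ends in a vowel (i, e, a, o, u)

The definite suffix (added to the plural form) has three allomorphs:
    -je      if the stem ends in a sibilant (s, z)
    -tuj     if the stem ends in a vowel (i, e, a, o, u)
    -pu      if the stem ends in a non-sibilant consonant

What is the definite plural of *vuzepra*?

*vuzepra*: final sound = /a/, a vowel → -ar → *vuzepraar*.
The final sound of the plural form *vuzepraar* is /r/, which is a non-sibilant consonant, so the definite suffix is -pu, giving *vuzepraarpu*.

vuzepraarpu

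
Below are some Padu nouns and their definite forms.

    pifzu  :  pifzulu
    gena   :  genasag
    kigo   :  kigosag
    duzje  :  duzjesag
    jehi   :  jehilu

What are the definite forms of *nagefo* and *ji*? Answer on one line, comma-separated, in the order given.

nagefosag, jilu

The pattern is height harmony: -lu when the last vowel of the stem is a high vowel (*pifzu*, *jehi*); -sag when the last vowel of the stem is a non-high vowel (*gena*, *kigo*, *duzje*).
Since the last vowel of *nagefo* is /o/ (a non-high vowel), it takes -sag, giving *nagefosag*.
*ji* — last vowel /i/ (a high vowel) → -lu → *jilu*.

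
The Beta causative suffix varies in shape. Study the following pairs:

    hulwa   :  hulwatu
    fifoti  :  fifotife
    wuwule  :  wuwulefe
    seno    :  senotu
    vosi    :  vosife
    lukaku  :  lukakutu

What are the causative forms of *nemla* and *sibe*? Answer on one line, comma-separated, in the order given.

nemlatu, sibefe

The pattern is front/back vowel harmony: -fe when the last vowel of the stem is a front vowel (*fifoti*, *wuwule*, *vosi*); -tu when the last vowel of the stem is a back vowel (*hulwa*, *seno*, *lukaku*).
The last vowel of *nemla* is /a/, which is a back vowel, so the suffix is -tu, giving *nemlatu*.
Since the last vowel of *sibe* is /e/ (a front vowel), it takes -fe, giving *sibefe*.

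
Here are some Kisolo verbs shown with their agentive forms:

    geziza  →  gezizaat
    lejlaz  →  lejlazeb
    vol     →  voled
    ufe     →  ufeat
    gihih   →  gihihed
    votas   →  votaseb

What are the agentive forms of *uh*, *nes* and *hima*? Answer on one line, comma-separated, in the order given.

uhed, neseb, himaat

The alternation tracks the final sound of the stem — -eb when the stem ends in a sibilant (*lejlaz*, *votas*); -ed when the stem ends in a non-sibilant consonant (*vol*, *gihih*); -at when the stem ends in a vowel (*geziza*, *ufe*).
The final sound of *uh* is /h/, which is a non-sibilant consonant, so the suffix is -ed, giving *uhed*.
Since the final sound of *nes* is /s/ (a sibilant), it takes -eb, giving *neseb*.
Since the final sound of *hima* is /a/ (a vowel), it takes -at, giving *himaat*.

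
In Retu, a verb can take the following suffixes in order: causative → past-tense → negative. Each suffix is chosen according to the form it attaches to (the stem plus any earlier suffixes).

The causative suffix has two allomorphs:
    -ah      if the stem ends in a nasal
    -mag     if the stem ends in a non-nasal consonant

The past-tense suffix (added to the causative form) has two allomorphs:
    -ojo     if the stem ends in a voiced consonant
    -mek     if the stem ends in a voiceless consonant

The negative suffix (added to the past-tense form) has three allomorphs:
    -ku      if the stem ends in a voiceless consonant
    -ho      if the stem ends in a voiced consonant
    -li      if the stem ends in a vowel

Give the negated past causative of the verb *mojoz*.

*mojoz* — final consonant /z/ (non-nasal) → -mag → *mojozmag*.
The causative form *mojozmag*: final consonant = /g/, voiced → -ojo → *mojozmagojo*.
The past-tense form *mojozmagojo* — final sound /o/ (a vowel) → -li → *mojozmagojoli*.

mojozmagojoli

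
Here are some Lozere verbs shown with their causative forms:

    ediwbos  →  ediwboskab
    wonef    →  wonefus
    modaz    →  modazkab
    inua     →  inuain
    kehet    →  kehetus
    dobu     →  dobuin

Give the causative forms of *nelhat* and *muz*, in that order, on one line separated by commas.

The suffix is conditioned by the final sound: -kab when the stem ends in a sibilant (*ediwbos*, *modaz*); -us when the stem ends in a non-sibilant consonant (*wonef*, *kehet*); -in when the stem ends in a vowel (*inua*, *dobu*).
The final sound of *nelhat* is /t/, which is a non-sibilant consonant, so the suffix is -us, giving *nelhatus*.
*muz* — final sound /z/ (a sibilant) → -kab → *muzkab*.

nelhatus, muzkab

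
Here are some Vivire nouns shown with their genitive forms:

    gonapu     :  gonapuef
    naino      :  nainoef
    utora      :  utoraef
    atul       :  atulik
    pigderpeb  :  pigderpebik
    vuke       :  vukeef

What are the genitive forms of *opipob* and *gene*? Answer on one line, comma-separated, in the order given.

opipobik, geneef

The suffix is conditioned by the final sound: -ik when the stem ends in a consonant (*atul*, *pigderpeb*); -ef when the stem ends in a vowel (*gonapu*, *naino*, *utora*, *vuke*).
*opipob* — final sound /b/ (a consonant) → -ik → *opipobik*.
Since the final sound of *gene* is /e/ (a vowel), it takes -ef, giving *geneef*.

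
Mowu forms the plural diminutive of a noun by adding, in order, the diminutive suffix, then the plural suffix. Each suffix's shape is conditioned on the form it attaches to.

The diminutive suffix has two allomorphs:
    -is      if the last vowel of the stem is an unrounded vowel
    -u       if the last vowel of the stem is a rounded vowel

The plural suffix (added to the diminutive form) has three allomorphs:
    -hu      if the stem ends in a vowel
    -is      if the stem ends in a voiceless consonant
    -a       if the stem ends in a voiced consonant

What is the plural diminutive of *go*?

Since the last vowel of *go* is /o/ (a rounded vowel), it takes -u, giving *gou*.
The diminutive form *gou*: final sound = /u/, a vowel → -hu → *gouhu*.

gouhu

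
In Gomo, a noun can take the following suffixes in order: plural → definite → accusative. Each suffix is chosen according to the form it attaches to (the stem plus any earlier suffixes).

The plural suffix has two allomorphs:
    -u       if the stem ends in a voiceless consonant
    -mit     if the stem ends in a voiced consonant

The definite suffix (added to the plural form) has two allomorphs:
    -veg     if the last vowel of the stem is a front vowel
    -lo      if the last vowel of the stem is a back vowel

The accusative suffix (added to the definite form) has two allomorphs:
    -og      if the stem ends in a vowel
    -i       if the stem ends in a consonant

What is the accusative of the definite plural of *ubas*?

ubasuloog

*ubas* — final consonant /s/ (voiceless) → -u → *ubasu*.
The plural form *ubasu*: last vowel = /u/, a back vowel → -lo → *ubasulo*.
The definite form *ubasulo* — final sound /o/ (a vowel) → -og → *ubasuloog*.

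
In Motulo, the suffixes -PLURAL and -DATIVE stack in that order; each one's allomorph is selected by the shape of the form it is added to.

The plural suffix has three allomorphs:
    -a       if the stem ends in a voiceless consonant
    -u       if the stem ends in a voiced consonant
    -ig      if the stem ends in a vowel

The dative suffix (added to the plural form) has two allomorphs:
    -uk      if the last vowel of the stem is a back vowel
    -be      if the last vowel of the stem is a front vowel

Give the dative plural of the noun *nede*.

nedeigbe

The final sound of *nede* is /e/, which is a vowel, so the plural suffix is -ig, giving *nedeig*.
The last vowel of the plural form *nedeig* is /i/, which is a front vowel, so the dative suffix is -be, giving *nedeigbe*.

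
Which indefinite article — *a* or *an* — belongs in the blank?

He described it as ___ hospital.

The indefinite article is chosen by the initial *sound* of the following word, not its spelling.
*hospital* begins with the sound /h/ (h is pronounced) — a consonant sound.
So the article is *a*: He described it as a hospital.

a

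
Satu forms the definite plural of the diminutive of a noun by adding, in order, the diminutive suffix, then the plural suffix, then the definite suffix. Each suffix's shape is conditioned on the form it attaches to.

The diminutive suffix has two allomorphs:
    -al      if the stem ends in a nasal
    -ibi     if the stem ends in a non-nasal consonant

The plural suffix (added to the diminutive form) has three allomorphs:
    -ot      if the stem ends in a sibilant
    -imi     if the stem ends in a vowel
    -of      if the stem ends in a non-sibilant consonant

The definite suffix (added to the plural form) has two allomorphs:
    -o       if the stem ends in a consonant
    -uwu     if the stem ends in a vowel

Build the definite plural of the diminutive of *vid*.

Since the final consonant of *vid* is /d/ (non-nasal), it takes -ibi, giving *vidibi*.
The diminutive form *vidibi*: final sound = /i/, a vowel → -imi → *vidibiimi*.
The plural form *vidibiimi*: final sound = /i/, a vowel → -uwu → *vidibiimiuwu*.

vidibiimiuwu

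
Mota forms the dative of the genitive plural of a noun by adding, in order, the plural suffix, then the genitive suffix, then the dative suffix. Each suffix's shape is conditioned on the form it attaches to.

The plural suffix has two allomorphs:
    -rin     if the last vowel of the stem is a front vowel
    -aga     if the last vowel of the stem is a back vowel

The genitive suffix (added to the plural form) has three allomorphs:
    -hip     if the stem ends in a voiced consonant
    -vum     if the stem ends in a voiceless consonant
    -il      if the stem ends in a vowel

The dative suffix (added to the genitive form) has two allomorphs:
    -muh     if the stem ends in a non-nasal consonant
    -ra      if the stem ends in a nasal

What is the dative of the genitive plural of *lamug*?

lamugagailmuh

Since the last vowel of *lamug* is /u/ (a back vowel), it takes -aga, giving *lamugaga*.
The plural form *lamugaga* — final sound /a/ (a vowel) → -il → *lamugagail*.
Since the final consonant of the genitive form *lamugagail* is /l/ (non-nasal), it takes -muh, giving *lamugagailmuh*.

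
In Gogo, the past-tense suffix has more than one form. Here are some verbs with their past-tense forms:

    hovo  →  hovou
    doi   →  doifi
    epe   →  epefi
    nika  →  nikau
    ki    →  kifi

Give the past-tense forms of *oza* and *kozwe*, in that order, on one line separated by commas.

ozau, kozwefi

The alternation tracks the last vowel of the stem — -fi when the last vowel of the stem is a front vowel (*doi*, *epe*, *ki*); -u when the last vowel of the stem is a back vowel (*hovo*, *nika*).
*oza*: last vowel = /a/, a back vowel → -u → *ozau*.
*kozwe*: last vowel = /e/, a front vowel → -fi → *kozwefi*.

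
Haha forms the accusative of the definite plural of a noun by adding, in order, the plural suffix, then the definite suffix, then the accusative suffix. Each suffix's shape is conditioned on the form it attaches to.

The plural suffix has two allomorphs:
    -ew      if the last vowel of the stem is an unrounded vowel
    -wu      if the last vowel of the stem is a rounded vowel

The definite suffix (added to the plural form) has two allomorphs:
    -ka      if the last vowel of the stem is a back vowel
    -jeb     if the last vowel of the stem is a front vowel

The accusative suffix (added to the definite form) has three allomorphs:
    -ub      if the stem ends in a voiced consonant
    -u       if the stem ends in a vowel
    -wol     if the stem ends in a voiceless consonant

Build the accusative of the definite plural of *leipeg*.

leipegewjebub

*leipeg* — last vowel /e/ (an unrounded vowel) → -ew → *leipegew*.
The plural form *leipegew* — last vowel /e/ (a front vowel) → -jeb → *leipegewjeb*.
The definite form *leipegewjeb*: final sound = /b/, a voiced consonant → -ub → *leipegewjebub*.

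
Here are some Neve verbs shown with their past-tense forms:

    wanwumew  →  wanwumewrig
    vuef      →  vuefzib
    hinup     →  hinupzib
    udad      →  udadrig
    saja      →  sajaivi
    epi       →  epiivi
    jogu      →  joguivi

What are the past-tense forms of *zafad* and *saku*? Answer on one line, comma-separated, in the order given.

zafadrig, sakuivi

The pattern is voicing of the final sound: -zib when the stem ends in a voiceless consonant (*vuef*, *hinup*); -rig when the stem ends in a voiced consonant (*wanwumew*, *udad*); -ivi when the stem ends in a vowel (*saja*, *epi*, *jogu*).
Since the final sound of *zafad* is /d/ (a voiced consonant), it takes -rig, giving *zafadrig*.
*saku*: final sound = /u/, a vowel → -ivi → *sakuivi*.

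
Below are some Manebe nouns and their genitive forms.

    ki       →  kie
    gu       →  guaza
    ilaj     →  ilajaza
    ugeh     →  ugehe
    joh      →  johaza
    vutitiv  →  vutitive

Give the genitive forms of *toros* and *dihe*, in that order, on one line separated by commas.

torosaza, dihee

Looking at the last vowel of each stem: -e when the last vowel of the stem is a front vowel (*ki*, *ugeh*, *vutitiv*); -aza when the last vowel of the stem is a back vowel (*gu*, *ilaj*, *joh*).
The last vowel of *toros* is /o/, which is a back vowel, so the suffix is -aza, giving *torosaza*.
*dihe*: last vowel = /e/, a front vowel → -e → *dihee*.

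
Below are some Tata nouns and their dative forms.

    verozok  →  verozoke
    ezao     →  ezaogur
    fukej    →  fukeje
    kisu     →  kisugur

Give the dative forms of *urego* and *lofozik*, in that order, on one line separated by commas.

uregogur, lofozike

Looking at the final sound of each stem: -e when the stem ends in a consonant (*verozok*, *fukej*); -gur when the stem ends in a vowel (*ezao*, *kisu*).
*urego* — final sound /o/ (a vowel) → -gur → *uregogur*.
*lofozik*: final sound = /k/, a consonant → -e → *lofozike*.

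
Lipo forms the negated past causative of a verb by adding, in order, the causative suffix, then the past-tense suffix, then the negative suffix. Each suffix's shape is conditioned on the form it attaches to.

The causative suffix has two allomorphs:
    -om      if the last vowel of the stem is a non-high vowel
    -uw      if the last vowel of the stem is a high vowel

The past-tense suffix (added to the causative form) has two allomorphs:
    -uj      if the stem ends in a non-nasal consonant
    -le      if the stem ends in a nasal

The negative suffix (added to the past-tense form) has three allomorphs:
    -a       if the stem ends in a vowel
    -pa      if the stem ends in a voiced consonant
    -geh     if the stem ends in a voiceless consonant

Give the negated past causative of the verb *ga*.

Since the last vowel of *ga* is /a/ (a non-high vowel), it takes -om, giving *gaom*.
The final consonant of the causative form *gaom* is /m/, which is a nasal, so the past-tense suffix is -le, giving *gaomle*.
Since the final sound of the past-tense form *gaomle* is /e/ (a vowel), it takes -a, giving *gaomlea*.

gaomlea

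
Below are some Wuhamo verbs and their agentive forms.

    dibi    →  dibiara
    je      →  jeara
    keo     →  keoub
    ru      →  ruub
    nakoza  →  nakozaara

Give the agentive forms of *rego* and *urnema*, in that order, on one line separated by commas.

The pattern is rounding harmony: -ub when the last vowel of the stem is a rounded vowel (*keo*, *ru*); -ara when the last vowel of the stem is an unrounded vowel (*dibi*, *je*, *nakoza*).
Since the last vowel of *rego* is /o/ (a rounded vowel), it takes -ub, giving *regoub*.
*urnema*: last vowel = /a/, an unrounded vowel → -ara → *urnemaara*.

regoub, urnemaara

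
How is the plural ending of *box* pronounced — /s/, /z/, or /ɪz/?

/ɪz/

The stem *box* ends in a sibilant (/s, z, ʃ, ʒ, tʃ, dʒ/).
The plural suffix surfaces as /ɪz/ after sibilants, /s/ after other voiceless consonants, and /z/ after other voiced sounds.
So the plural -s on *box* is pronounced /ɪz/.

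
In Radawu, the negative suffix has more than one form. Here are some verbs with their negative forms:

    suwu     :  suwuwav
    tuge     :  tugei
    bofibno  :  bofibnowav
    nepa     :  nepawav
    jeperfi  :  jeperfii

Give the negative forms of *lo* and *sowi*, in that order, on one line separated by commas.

lowav, sowii

The pattern is front/back vowel harmony: -i when the last vowel of the stem is a front vowel (*tuge*, *jeperfi*); -wav when the last vowel of the stem is a back vowel (*suwu*, *bofibno*, *nepa*).
*lo* — last vowel /o/ (a back vowel) → -wav → *lowav*.
*sowi*: last vowel = /i/, a front vowel → -i → *sowii*.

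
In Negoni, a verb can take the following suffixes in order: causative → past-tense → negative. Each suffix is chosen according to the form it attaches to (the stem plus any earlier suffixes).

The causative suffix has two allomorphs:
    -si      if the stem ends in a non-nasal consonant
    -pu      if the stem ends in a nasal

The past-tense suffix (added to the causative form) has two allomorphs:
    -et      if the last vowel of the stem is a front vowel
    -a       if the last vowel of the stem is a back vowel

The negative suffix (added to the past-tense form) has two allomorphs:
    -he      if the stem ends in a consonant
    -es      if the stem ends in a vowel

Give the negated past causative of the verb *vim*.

*vim* — final consonant /m/ (a nasal) → -pu → *vimpu*.
The causative form *vimpu* — last vowel /u/ (a back vowel) → -a → *vimpua*.
The past-tense form *vimpua* — final sound /a/ (a vowel) → -es → *vimpuaes*.

vimpuaes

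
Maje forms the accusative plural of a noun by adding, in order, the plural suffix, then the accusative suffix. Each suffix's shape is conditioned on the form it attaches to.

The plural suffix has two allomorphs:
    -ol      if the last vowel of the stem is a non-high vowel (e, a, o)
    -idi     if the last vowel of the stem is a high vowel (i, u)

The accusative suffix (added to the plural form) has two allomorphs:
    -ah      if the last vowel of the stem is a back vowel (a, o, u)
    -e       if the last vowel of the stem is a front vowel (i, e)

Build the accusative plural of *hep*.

*hep* — last vowel /e/ (a non-high vowel) → -ol → *hepol*.
The plural form *hepol*: last vowel = /o/, a back vowel → -ah → *hepolah*.

hepolah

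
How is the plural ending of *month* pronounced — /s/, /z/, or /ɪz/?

The stem *month* ends in a voiceless non-sibilant consonant.
The plural suffix surfaces as /ɪz/ after sibilants, /s/ after other voiceless consonants, and /z/ after other voiced sounds.
So the plural -s on *month* is pronounced /s/.

/s/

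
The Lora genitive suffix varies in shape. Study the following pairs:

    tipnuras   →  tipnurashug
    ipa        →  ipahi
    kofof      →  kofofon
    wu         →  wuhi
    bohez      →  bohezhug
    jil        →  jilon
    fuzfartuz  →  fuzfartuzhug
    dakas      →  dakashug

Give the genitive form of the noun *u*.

The alternation tracks the final sound of the stem — -hug when the stem ends in a sibilant (*tipnuras*, *bohez*, *fuzfartuz*, *dakas*); -on when the stem ends in a non-sibilant consonant (*kofof*, *jil*); -hi when the stem ends in a vowel (*ipa*, *wu*).
The final sound of *u* is /u/, which is a vowel, so the suffix is -hi, giving *uhi*.

uhi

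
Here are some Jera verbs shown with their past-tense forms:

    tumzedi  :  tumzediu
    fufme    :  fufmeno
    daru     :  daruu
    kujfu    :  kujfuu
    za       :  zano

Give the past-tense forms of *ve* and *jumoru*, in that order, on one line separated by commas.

The pattern is height harmony: -u when the last vowel of the stem is a high vowel (*tumzedi*, *daru*, *kujfu*); -no when the last vowel of the stem is a non-high vowel (*fufme*, *za*).
*ve* — last vowel /e/ (a non-high vowel) → -no → *veno*.
Since the last vowel of *jumoru* is /u/ (a high vowel), it takes -u, giving *jumoruu*.

veno, jumoruu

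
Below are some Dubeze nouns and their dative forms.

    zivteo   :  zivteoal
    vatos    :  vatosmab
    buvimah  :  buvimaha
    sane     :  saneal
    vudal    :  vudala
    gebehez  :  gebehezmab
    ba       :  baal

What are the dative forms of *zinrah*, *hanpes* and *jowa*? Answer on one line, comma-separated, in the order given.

The alternation tracks the final sound of the stem — -mab when the stem ends in a sibilant (*vatos*, *gebehez*); -a when the stem ends in a non-sibilant consonant (*buvimah*, *vudal*); -al when the stem ends in a vowel (*zivteo*, *sane*, *ba*).
*zinrah*: final sound = /h/, a non-sibilant consonant → -a → *zinraha*.
*hanpes*: final sound = /s/, a sibilant → -mab → *hanpesmab*.
*jowa*: final sound = /a/, a vowel → -al → *jowaal*.

zinraha, hanpesmab, jowaal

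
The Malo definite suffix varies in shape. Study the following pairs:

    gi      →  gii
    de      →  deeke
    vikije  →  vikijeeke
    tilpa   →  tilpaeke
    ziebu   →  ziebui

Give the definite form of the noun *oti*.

otii

The alternation tracks the last vowel of the stem — -i when the last vowel of the stem is a high vowel (*gi*, *ziebu*); -eke when the last vowel of the stem is a non-high vowel (*de*, *vikije*, *tilpa*).
Since the last vowel of *oti* is /i/ (a high vowel), it takes -i, giving *otii*.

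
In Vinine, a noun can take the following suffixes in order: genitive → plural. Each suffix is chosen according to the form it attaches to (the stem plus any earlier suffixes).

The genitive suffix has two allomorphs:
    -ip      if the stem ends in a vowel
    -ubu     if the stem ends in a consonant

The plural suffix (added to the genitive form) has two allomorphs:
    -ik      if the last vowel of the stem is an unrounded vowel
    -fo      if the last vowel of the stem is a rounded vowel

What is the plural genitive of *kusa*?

kusaipik

*kusa* — final sound /a/ (a vowel) → -ip → *kusaip*.
The last vowel of the genitive form *kusaip* is /i/, which is an unrounded vowel, so the plural suffix is -ik, giving *kusaipik*.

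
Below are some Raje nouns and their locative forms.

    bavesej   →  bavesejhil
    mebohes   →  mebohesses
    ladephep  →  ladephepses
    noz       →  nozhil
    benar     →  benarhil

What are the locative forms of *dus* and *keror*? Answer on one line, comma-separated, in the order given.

dusses, kerorhil

The alternation tracks the final consonant of the stem — -ses when the stem ends in a voiceless consonant (*mebohes*, *ladephep*); -hil when the stem ends in a voiced consonant (*bavesej*, *noz*, *benar*).
*dus* — final consonant /s/ (voiceless) → -ses → *dusses*.
*keror* — final consonant /r/ (voiced) → -hil → *kerorhil*.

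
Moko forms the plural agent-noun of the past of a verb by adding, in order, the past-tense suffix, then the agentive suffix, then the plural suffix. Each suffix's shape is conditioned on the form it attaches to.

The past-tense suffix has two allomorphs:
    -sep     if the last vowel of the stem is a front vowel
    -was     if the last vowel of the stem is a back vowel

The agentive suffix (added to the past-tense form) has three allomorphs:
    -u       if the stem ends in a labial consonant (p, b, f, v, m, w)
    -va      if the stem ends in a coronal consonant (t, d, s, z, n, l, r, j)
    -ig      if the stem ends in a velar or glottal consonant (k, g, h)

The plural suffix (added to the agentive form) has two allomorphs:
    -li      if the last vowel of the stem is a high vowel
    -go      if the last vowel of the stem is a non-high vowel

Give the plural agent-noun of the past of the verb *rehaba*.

rehabawasvago

*rehaba*: last vowel = /a/, a back vowel → -was → *rehabawas*.
The past-tense form *rehabawas* — final consonant /s/ (coronal) → -va → *rehabawasva*.
Since the last vowel of the agentive form *rehabawasva* is /a/ (a non-high vowel), it takes -go, giving *rehabawasvago*.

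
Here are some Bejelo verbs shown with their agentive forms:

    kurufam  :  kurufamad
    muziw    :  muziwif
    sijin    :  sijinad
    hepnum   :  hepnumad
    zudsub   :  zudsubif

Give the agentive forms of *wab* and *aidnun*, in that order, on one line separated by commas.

The pattern is nasality of the final consonant: -ad when the stem ends in a nasal (*kurufam*, *sijin*, *hepnum*); -if when the stem ends in a non-nasal consonant (*muziw*, *zudsub*).
Since the final consonant of *wab* is /b/ (non-nasal), it takes -if, giving *wabif*.
The final consonant of *aidnun* is /n/, which is a nasal, so the suffix is -ad, giving *aidnunad*.

wabif, aidnunad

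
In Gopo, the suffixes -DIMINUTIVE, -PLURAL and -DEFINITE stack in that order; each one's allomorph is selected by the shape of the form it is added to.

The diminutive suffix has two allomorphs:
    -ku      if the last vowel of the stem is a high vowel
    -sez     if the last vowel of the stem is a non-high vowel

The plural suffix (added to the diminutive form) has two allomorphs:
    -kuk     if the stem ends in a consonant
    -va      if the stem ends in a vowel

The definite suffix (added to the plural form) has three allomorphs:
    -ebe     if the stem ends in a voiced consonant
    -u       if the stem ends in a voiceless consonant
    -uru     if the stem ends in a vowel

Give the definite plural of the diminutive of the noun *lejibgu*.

lejibgukuvauru

*lejibgu* — last vowel /u/ (a high vowel) → -ku → *lejibguku*.
Since the final sound of the diminutive form *lejibguku* is /u/ (a vowel), it takes -va, giving *lejibgukuva*.
The plural form *lejibgukuva* — final sound /a/ (a vowel) → -uru → *lejibgukuvauru*.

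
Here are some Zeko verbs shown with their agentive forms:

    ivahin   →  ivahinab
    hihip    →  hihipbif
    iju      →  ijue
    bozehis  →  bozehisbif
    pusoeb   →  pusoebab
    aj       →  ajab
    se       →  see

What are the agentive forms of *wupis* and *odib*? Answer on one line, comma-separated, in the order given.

wupisbif, odibab

Looking at the final sound of each stem: -bif when the stem ends in a voiceless consonant (*hihip*, *bozehis*); -ab when the stem ends in a voiced consonant (*ivahin*, *pusoeb*, *aj*); -e when the stem ends in a vowel (*iju*, *se*).
*wupis* — final sound /s/ (a voiceless consonant) → -bif → *wupisbif*.
Since the final sound of *odib* is /b/ (a voiced consonant), it takes -ab, giving *odibab*.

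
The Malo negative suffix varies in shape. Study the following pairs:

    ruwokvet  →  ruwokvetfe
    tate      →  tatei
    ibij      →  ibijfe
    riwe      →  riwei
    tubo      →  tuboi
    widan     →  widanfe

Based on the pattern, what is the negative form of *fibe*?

The suffix is conditioned by the final sound: -fe when the stem ends in a consonant (*ruwokvet*, *ibij*, *widan*); -i when the stem ends in a vowel (*tate*, *riwe*, *tubo*).
*fibe* — final sound /e/ (a vowel) → -i → *fibei*.

fibei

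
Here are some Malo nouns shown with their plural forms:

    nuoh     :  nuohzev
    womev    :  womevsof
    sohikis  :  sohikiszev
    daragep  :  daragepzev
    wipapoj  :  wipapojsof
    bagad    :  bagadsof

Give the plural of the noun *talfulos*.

The pattern is voicing of the final consonant: -zev when the stem ends in a voiceless consonant (*nuoh*, *sohikis*, *daragep*); -sof when the stem ends in a voiced consonant (*womev*, *wipapoj*, *bagad*).
Since the final consonant of *talfulos* is /s/ (voiceless), it takes -zev, giving *talfuloszev*.

talfuloszev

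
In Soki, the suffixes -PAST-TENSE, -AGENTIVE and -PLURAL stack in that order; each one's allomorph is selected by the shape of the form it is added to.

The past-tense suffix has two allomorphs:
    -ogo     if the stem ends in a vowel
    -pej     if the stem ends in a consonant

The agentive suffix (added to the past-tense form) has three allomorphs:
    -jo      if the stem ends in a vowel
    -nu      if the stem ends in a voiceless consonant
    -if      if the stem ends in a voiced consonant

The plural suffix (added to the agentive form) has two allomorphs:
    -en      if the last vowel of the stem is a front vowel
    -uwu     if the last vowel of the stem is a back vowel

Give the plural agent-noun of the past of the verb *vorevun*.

Since the final sound of *vorevun* is /n/ (a consonant), it takes -pej, giving *vorevunpej*.
The past-tense form *vorevunpej* — final sound /j/ (a voiced consonant) → -if → *vorevunpejif*.
The agentive form *vorevunpejif* — last vowel /i/ (a front vowel) → -en → *vorevunpejifen*.

vorevunpejifen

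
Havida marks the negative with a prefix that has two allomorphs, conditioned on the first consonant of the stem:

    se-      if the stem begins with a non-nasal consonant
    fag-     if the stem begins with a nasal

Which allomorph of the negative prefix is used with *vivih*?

se-

Since the first consonant of *vivih* is /v/ (non-nasal), it takes se-.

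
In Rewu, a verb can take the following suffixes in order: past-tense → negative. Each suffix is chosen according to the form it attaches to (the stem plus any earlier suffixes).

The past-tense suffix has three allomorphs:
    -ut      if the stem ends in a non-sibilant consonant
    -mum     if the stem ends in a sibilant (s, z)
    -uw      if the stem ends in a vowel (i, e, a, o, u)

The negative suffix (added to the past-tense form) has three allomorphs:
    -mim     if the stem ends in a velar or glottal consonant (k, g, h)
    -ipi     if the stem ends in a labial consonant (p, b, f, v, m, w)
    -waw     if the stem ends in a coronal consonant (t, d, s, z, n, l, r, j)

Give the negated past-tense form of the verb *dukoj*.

dukojutwaw

*dukoj* — final sound /j/ (a non-sibilant consonant) → -ut → *dukojut*.
The final consonant of the past-tense form *dukojut* is /t/, which is coronal, so the negative suffix is -waw, giving *dukojutwaw*.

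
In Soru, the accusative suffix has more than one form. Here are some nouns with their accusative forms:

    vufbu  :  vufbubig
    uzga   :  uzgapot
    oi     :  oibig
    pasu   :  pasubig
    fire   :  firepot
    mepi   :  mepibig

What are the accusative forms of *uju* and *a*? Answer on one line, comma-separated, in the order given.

ujubig, apot

The alternation tracks the last vowel of the stem — -big when the last vowel of the stem is a high vowel (*vufbu*, *oi*, *pasu*, *mepi*); -pot when the last vowel of the stem is a non-high vowel (*uzga*, *fire*).
Since the last vowel of *uju* is /u/ (a high vowel), it takes -big, giving *ujubig*.
Since the last vowel of *a* is /a/ (a non-high vowel), it takes -pot, giving *apot*.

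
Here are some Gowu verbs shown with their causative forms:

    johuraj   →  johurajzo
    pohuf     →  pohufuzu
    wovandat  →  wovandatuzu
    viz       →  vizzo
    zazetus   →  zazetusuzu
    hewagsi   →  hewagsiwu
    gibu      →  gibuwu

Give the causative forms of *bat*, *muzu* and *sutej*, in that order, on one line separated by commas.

batuzu, muzuwu, sutejzo

The pattern is voicing of the final sound: -uzu when the stem ends in a voiceless consonant (*pohuf*, *wovandat*, *zazetus*); -zo when the stem ends in a voiced consonant (*johuraj*, *viz*); -wu when the stem ends in a vowel (*hewagsi*, *gibu*).
Since the final sound of *bat* is /t/ (a voiceless consonant), it takes -uzu, giving *batuzu*.
*muzu*: final sound = /u/, a vowel → -wu → *muzuwu*.
The final sound of *sutej* is /j/, which is a voiced consonant, so the suffix is -zo, giving *sutejzo*.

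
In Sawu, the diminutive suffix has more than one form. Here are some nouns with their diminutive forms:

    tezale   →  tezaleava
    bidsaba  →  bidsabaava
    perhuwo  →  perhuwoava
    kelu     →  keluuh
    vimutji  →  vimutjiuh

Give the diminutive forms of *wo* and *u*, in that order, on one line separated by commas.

The pattern is height harmony: -uh when the last vowel of the stem is a high vowel (*kelu*, *vimutji*); -ava when the last vowel of the stem is a non-high vowel (*tezale*, *bidsaba*, *perhuwo*).
The last vowel of *wo* is /o/, which is a non-high vowel, so the suffix is -ava, giving *woava*.
*u* — last vowel /u/ (a high vowel) → -uh → *uuh*.

woava, uuh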